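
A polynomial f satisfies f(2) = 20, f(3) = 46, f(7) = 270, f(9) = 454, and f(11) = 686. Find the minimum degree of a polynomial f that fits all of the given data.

Divided differences on the nodes 2, 3, 7, 9, 11:
  order 0: 20  46  270  454  686
  order 1: 26  56  92  116
  order 2: 6  6  6
  order 3: 0  0
  order 4: 0
The order-2 divided differences are all 6 (nonzero) and every higher order vanishes, so the data lies on a polynomial of degree exactly 2.

2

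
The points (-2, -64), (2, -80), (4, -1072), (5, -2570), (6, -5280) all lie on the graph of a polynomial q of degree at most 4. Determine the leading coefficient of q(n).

-4

Write q(n) = an^4 + bn^3 + cn^2 + dn + e. Substituting each data point gives a linear system:
  16a - 8b + 4c - 2d + e = -64
  16a + 8b + 4c + 2d + e = -80
  256a + 64b + 16c + 4d + e = -1072
  625a + 125b + 25c + 5d + e = -2570
  1296a + 216b + 36c + 6d + e = -5280
Solving the system yields a = -4, b = 0, c = -2, d = -4, e = 0.
So q(n) = -4n^4 - 2n^2 - 4n.
The leading coefficient is -4.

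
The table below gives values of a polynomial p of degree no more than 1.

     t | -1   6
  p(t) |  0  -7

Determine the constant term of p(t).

-1

Write p(t) = at + b. Substituting each data point gives a linear system:
  -a + b = 0
  6a + b = -7
Solving the system yields a = -1, b = -1.
So p(t) = -t - 1.
The constant term is -1.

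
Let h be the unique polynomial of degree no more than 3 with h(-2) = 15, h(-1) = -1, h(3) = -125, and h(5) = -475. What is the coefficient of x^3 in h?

Write h(x) = ax^3 + bx^2 + cx + d. Substituting each data point gives a linear system:
  -8a + 4b - 2c + d = 15
  -a + b - c + d = -1
  27a + 9b + 3c + d = -125
  125a + 25b + 5c + d = -475
Solving the system yields a = -3, b = -3, c = -4, d = -5.
So h(x) = -3x^3 - 3x^2 - 4x - 5.
The leading coefficient is -3.

-3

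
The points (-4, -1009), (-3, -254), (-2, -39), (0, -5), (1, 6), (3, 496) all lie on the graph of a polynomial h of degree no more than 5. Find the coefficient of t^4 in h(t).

1

Write h(t) = at^5 + bt^4 + ct^3 + dt^2 + et + k. Substituting each data point gives a linear system:
  -1024a + 256b - 64c + 16d - 4e + k = -1009
  -243a + 81b - 27c + 9d - 3e + k = -254
  -32a + 16b - 8c + 4d - 2e + k = -39
  k = -5
  a + b + c + d + e + k = 6
  243a + 81b + 27c + 9d + 3e + k = 496
Solving the system yields a = 1, b = 1, c = 5, d = 5, e = -1, k = -5.
So h(t) = t^5 + t^4 + 5t^3 + 5t^2 - t - 5.
The coefficient of t^4 is 1.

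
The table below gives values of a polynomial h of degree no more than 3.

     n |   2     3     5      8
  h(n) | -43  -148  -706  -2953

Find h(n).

h(n) = -6n^3 + 2n^2 - n - 1

Write h(n) = an^3 + bn^2 + cn + d. Substituting each data point gives a linear system:
  8a + 4b + 2c + d = -43
  27a + 9b + 3c + d = -148
  125a + 25b + 5c + d = -706
  512a + 64b + 8c + d = -2953
Solving the system yields a = -6, b = 2, c = -1, d = -1.
So h(n) = -6n³ + 2n² - n - 1.
Check: h(3) = -148. ✓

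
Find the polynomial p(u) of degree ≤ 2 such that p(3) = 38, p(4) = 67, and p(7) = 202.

Using the Lagrange interpolation formula with nodes 3, 4, 7:
  L_0(u) = (u - 4)(u - 7) / 4
  L_1(u) = (u - 3)(u - 7) / -3
  L_2(u) = (u - 3)(u - 4) / 12
Then p(u) = 38·L_0(u) + 67·L_1(u) + 202·L_2(u).
Expanding and collecting terms gives p(u) = 4u² + u - 1.
Check: p(4) = 67. ✓

p(u) = 4u^2 + u - 1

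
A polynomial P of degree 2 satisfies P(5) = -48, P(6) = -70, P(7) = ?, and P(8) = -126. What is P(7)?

The 3 known points determine the degree-2 polynomial uniquely.
Write P(s) = as^2 + bs + c. Substituting each data point gives a linear system:
  25a + 5b + c = -48
  36a + 6b + c = -70
  64a + 8b + c = -126
Solving the system yields a = -2, b = 0, c = 2.
So P(s) = -2s^2 + 2.
Then P(7) = -96.

-96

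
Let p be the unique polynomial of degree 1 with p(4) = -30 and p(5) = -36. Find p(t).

Write p(t) = at + b. Substituting each data point gives a linear system:
  4a + b = -30
  5a + b = -36
Solving the system yields a = -6, b = -6.
So p(t) = -6t - 6.
Check: p(5) = -36. ✓

p(t) = -6t - 6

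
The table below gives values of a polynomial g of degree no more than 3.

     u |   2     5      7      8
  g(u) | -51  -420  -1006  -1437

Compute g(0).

-5

Using the Lagrange interpolation formula with nodes 2, 5, 7, 8:
  L_0(u) = (u - 5)(u - 7)(u - 8) / -90
  L_1(u) = (u - 2)(u - 7)(u - 8) / 18
  L_2(u) = (u - 2)(u - 5)(u - 8) / -10
  L_3(u) = (u - 2)(u - 5)(u - 7) / 18
Then g(u) = -51·L_0(u) - 420·L_1(u) - 1006·L_2(u) - 1437·L_3(u).
Expanding and collecting terms gives g(u) = -2u^3 - 6u^2 - 3u - 5.
Evaluating at u = 0: g(0) = -5.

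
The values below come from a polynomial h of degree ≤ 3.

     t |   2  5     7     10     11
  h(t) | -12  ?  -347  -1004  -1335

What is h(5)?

-129

The 4 known points determine the degree-3 polynomial uniquely.
Write h(t) = at^3 + bt^2 + ct + d. Substituting each data point gives a linear system:
  8a + 4b + 2c + d = -12
  343a + 49b + 7c + d = -347
  1000a + 100b + 10c + d = -1004
  1331a + 121b + 11c + d = -1335
Solving the system yields a = -1, b = 0, c = 0, d = -4.
So h(t) = -t³ - 4.
Then h(5) = -129.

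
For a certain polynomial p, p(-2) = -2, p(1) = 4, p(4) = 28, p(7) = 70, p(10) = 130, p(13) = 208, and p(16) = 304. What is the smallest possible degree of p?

Forward differences of the values at x = -2, 1, 4, 7, 10, 13, 16:
  p  : -2  4  28  70  130  208  304
  Δ  : 6  24  42  60  78  96
  Δ^2: 18  18  18  18  18
  Δ^3: 0  0  0  0
  Δ^4: 0  0  0
  Δ^5: 0  0
  Δ^6: 0
The second differences are constant (18) and nonzero, while all higher differences vanish, so the minimal degree is 2.

2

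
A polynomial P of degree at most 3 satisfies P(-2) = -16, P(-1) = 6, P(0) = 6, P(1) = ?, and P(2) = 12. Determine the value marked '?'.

2

On equispaced nodes a degree-3 polynomial has vanishing fourth forward difference, so
  P(-2) - 4·P(-1) + 6·P(0) - 4·P(1) + P(2) = 0.
Substituting the known values and solving for P(1):
  -4·P(1) = -8
  P(1) = 2.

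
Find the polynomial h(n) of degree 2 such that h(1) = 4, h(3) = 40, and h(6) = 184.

Write h(n) = an^2 + bn + c. Substituting each data point gives a linear system:
  a + b + c = 4
  9a + 3b + c = 40
  36a + 6b + c = 184
Solving the system yields a = 6, b = -6, c = 4.
So h(n) = 6n^2 - 6n + 4.
Check: h(1) = 4. ✓

h(n) = 6n^2 - 6n + 4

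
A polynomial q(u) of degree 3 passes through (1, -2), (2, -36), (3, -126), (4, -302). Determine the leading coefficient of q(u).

-5

Write q(u) = au^3 + bu^2 + cu + d. Substituting each data point gives a linear system:
  a + b + c + d = -2
  8a + 4b + 2c + d = -36
  27a + 9b + 3c + d = -126
  64a + 16b + 4c + d = -302
Solving the system yields a = -5, b = 2, c = -5, d = 6.
So q(u) = -5u³ + 2u² - 5u + 6.
The leading coefficient is -5.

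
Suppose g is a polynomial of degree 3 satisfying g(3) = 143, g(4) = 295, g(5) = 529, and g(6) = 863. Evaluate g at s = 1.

Using the Lagrange interpolation formula with nodes 3, 4, 5, 6:
  L_0(s) = (s - 4)(s - 5)(s - 6) / -6
  L_1(s) = (s - 3)(s - 5)(s - 6) / 2
  L_2(s) = (s - 3)(s - 4)(s - 6) / -2
  L_3(s) = (s - 3)(s - 4)(s - 5) / 6
Then g(s) = 143·L_0(s) + 295·L_1(s) + 529·L_2(s) + 863·L_3(s).
Expanding and collecting terms gives g(s) = 3s³ + 5s² + 6s - 1.
Evaluating at s = 1: g(1) = 13.

13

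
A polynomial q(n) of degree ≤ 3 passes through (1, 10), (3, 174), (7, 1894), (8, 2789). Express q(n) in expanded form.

Write q(n) = an^3 + bn^2 + cn + d. Substituting each data point gives a linear system:
  a + b + c + d = 10
  27a + 9b + 3c + d = 174
  343a + 49b + 7c + d = 1894
  512a + 64b + 8c + d = 2789
Solving the system yields a = 5, b = 3, c = 5, d = -3.
So q(n) = 5n^3 + 3n^2 + 5n - 3.
Check: q(1) = 10. ✓

q(n) = 5n^3 + 3n^2 + 5n - 3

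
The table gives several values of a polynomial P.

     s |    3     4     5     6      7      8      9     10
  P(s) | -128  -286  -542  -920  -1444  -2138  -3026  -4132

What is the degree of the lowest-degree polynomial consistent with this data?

Forward differences of the values at s = 3, 4, 5, 6, 7, 8, 9, 10:
  P  : -128  -286  -542  -920  -1444  -2138  -3026  -4132
  Δ  : -158  -256  -378  -524  -694  -888  -1106
  Δ^2: -98  -122  -146  -170  -194  -218
  Δ^3: -24  -24  -24  -24  -24
  Δ^4: 0  0  0  0
  Δ^5: 0  0  0
  Δ^6: 0  0
  Δ^7: 0
The third differences are constant (-24) and nonzero, while all higher differences vanish, so the minimal degree is 3.

3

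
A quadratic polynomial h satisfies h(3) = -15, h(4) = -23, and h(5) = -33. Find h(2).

Forward differences of the values at u = 3, 4, 5:
  h  : -15  -23  -33
  Δ  : -8  -10
  Δ^2: -2
The second differences are constant, confirming degree 2.
Interpolating (Newton forward form) and evaluating at u = 2 gives h(2) = -9.

-9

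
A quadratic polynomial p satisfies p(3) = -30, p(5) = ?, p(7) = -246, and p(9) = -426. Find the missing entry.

-114

The 3 known points determine the degree-2 polynomial uniquely.
Write p(n) = an^2 + bn + c. Substituting each data point gives a linear system:
  9a + 3b + c = -30
  49a + 7b + c = -246
  81a + 9b + c = -426
Solving the system yields a = -6, b = 6, c = 6.
So p(n) = -6n^2 + 6n + 6.
Then p(5) = -114.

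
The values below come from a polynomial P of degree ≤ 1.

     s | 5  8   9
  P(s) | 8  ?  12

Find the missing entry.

The 2 known points determine the degree-1 polynomial uniquely.
Write P(s) = as + b. Substituting each data point gives a linear system:
  5a + b = 8
  9a + b = 12
Solving the system yields a = 1, b = 3.
So P(s) = s + 3.
Then P(8) = 11.

11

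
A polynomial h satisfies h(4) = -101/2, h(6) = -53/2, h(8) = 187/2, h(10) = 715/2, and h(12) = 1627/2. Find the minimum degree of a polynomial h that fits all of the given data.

3

Forward differences of the values at s = 4, 6, 8, 10, 12:
  h  : -101/2  -53/2  187/2  715/2  1627/2
  Δ  : 24  120  264  456
  Δ^2: 96  144  192
  Δ^3: 48  48
  Δ^4: 0
The third differences are constant (48) and nonzero, while all higher differences vanish, so the minimal degree is 3.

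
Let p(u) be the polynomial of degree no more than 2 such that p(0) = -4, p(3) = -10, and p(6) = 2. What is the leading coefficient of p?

1

Write p(u) = au^2 + bu + c. Substituting each data point gives a linear system:
  c = -4
  9a + 3b + c = -10
  36a + 6b + c = 2
Solving the system yields a = 1, b = -5, c = -4.
So p(u) = u² - 5u - 4.
The leading coefficient is 1.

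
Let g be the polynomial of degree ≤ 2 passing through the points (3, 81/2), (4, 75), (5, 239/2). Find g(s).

g(s) = 5s^2 - (1/2)s - 3

Write g(s) = as^2 + bs + c. Substituting each data point gives a linear system:
  9a + 3b + c = 81/2
  16a + 4b + c = 75
  25a + 5b + c = 239/2
Solving the system yields a = 5, b = -1/2, c = -3.
So g(s) = 5s^2 - (1/2)s - 3.
Check: g(3) = 81/2. ✓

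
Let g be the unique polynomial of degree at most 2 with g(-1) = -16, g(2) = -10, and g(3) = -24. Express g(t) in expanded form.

g(t) = -4t^2 + 6t - 6

Using the Lagrange interpolation formula with nodes -1, 2, 3:
  L_0(t) = (t - 2)(t - 3) / 12
  L_1(t) = (t + 1)(t - 3) / -3
  L_2(t) = (t + 1)(t - 2) / 4
Then g(t) = -16·L_0(t) - 10·L_1(t) - 24·L_2(t).
Expanding and collecting terms gives g(t) = -4t^2 + 6t - 6.
Check: g(-1) = -16. ✓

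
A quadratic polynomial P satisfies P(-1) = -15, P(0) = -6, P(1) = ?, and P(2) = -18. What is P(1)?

-7

On equispaced nodes a degree-2 polynomial has vanishing third forward difference, so
  - P(-1) + 3·P(0) - 3·P(1) + P(2) = 0.
Substituting the known values and solving for P(1):
  -3·P(1) = 21
  P(1) = -7.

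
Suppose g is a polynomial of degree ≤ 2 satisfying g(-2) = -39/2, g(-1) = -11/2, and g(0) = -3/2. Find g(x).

g(x) = -5x^2 - x - 3/2

Write g(x) = ax^2 + bx + c. Substituting each data point gives a linear system:
  4a - 2b + c = -39/2
  a - b + c = -11/2
  c = -3/2
Solving the system yields a = -5, b = -1, c = -3/2.
So g(x) = -5x^2 - x - 3/2.
Check: g(0) = -3/2. ✓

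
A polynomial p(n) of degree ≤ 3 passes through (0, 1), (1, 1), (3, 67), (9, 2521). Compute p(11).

4731

Using the Lagrange interpolation formula with nodes 0, 1, 3, 9:
  L_0(n) = (n - 1)(n - 3)(n - 9) / -27
  L_1(n) = n(n - 3)(n - 9) / 16
  L_2(n) = n(n - 1)(n - 9) / -36
  L_3(n) = n(n - 1)(n - 3) / 432
Then p(n) = 1·L_0(n) + 1·L_1(n) + 67·L_2(n) + 2521·L_3(n).
Expanding and collecting terms gives p(n) = 4n^3 - 5n^2 + n + 1.
Evaluating at n = 11: p(11) = 4731.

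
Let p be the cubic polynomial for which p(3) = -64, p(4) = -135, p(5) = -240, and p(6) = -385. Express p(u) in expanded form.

Using the Lagrange interpolation formula with nodes 3, 4, 5, 6:
  L_0(u) = (u - 4)(u - 5)(u - 6) / -6
  L_1(u) = (u - 3)(u - 5)(u - 6) / 2
  L_2(u) = (u - 3)(u - 4)(u - 6) / -2
  L_3(u) = (u - 3)(u - 4)(u - 5) / 6
Then p(u) = -64·L_0(u) - 135·L_1(u) - 240·L_2(u) - 385·L_3(u).
Expanding and collecting terms gives p(u) = -u³ - 5u² + u + 5.
Check: p(6) = -385. ✓

p(u) = -u^3 - 5u^2 + u + 5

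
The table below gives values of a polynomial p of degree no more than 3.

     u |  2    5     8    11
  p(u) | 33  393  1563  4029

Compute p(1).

Using the Lagrange interpolation formula with nodes 2, 5, 8, 11:
  L_0(u) = (u - 5)(u - 8)(u - 11) / -162
  L_1(u) = (u - 2)(u - 8)(u - 11) / 54
  L_2(u) = (u - 2)(u - 5)(u - 11) / -54
  L_3(u) = (u - 2)(u - 5)(u - 8) / 162
Then p(u) = 33·L_0(u) + 393·L_1(u) + 1563·L_2(u) + 4029·L_3(u).
Expanding and collecting terms gives p(u) = 3u^3 + 3u + 3.
Evaluating at u = 1: p(1) = 9.

9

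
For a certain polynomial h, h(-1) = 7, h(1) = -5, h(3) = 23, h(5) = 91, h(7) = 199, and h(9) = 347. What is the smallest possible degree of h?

2

Forward differences of the values at n = -1, 1, 3, 5, 7, 9:
  h  : 7  -5  23  91  199  347
  Δ  : -12  28  68  108  148
  Δ^2: 40  40  40  40
  Δ^3: 0  0  0
  Δ^4: 0  0
  Δ^5: 0
The second differences are constant (40) and nonzero, while all higher differences vanish, so the minimal degree is 2.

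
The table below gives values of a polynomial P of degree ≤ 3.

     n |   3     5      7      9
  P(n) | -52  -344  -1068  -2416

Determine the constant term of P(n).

-4

Write P(n) = an^3 + bn^2 + cn + d. Substituting each data point gives a linear system:
  27a + 9b + 3c + d = -52
  125a + 25b + 5c + d = -344
  343a + 49b + 7c + d = -1068
  729a + 81b + 9c + d = -2416
Solving the system yields a = -4, b = 6, c = 2, d = -4.
So P(n) = -4n³ + 6n² + 2n - 4.
The constant term is -4.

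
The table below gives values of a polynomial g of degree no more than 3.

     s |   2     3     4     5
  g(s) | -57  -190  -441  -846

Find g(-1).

Using the Lagrange interpolation formula with nodes 2, 3, 4, 5:
  L_0(s) = (s - 3)(s - 4)(s - 5) / -6
  L_1(s) = (s - 2)(s - 4)(s - 5) / 2
  L_2(s) = (s - 2)(s - 3)(s - 5) / -2
  L_3(s) = (s - 2)(s - 3)(s - 4) / 6
Then g(s) = -57·L_0(s) - 190·L_1(s) - 441·L_2(s) - 846·L_3(s).
Expanding and collecting terms gives g(s) = -6s^3 - 5s^2 + 6s - 1.
Evaluating at s = -1: g(-1) = -6.

-6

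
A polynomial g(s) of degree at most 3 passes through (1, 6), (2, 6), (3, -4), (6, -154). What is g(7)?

Using the Lagrange interpolation formula with nodes 1, 2, 3, 6:
  L_0(s) = (s - 2)(s - 3)(s - 6) / -10
  L_1(s) = (s - 1)(s - 3)(s - 6) / 4
  L_2(s) = (s - 1)(s - 2)(s - 6) / -6
  L_3(s) = (s - 1)(s - 2)(s - 3) / 60
Then g(s) = 6·L_0(s) + 6·L_1(s) - 4·L_2(s) - 154·L_3(s).
Expanding and collecting terms gives g(s) = -s^3 + s^2 + 4s + 2.
Evaluating at s = 7: g(7) = -264.

-264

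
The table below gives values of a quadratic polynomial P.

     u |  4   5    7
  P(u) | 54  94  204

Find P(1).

Write P(u) = au^2 + bu + c. Substituting each data point gives a linear system:
  16a + 4b + c = 54
  25a + 5b + c = 94
  49a + 7b + c = 204
Solving the system yields a = 5, b = -5, c = -6.
So P(u) = 5u^2 - 5u - 6.
Then P(1) = -6.

-6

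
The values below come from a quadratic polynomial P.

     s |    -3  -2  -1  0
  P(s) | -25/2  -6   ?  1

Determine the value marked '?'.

The 3 known points determine the degree-2 polynomial uniquely.
Write P(s) = as^2 + bs + c. Substituting each data point gives a linear system:
  9a - 3b + c = -25/2
  4a - 2b + c = -6
  c = 1
Solving the system yields a = -1, b = 3/2, c = 1.
So P(s) = -s² + (3/2)s + 1.
Then P(-1) = -3/2.

-3/2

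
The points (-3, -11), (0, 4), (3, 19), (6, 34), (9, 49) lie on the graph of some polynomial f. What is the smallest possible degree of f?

1

Forward differences of the values at x = -3, 0, 3, 6, 9:
  f  : -11  4  19  34  49
  Δ  : 15  15  15  15
  Δ^2: 0  0  0
  Δ^3: 0  0
  Δ^4: 0
The first differences are constant (15) and nonzero, while all higher differences vanish, so the minimal degree is 1.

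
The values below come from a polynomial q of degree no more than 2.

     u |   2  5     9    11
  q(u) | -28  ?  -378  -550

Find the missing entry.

The 3 known points determine the degree-2 polynomial uniquely.
Write q(u) = au^2 + bu + c. Substituting each data point gives a linear system:
  4a + 2b + c = -28
  81a + 9b + c = -378
  121a + 11b + c = -550
Solving the system yields a = -4, b = -6, c = 0.
So q(u) = -4u² - 6u.
Then q(5) = -130.

-130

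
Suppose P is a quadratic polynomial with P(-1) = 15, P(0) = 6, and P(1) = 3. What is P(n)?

Using the Lagrange interpolation formula with nodes -1, 0, 1:
  L_0(n) = n(n - 1) / 2
  L_1(n) = (n + 1)(n - 1) / -1
  L_2(n) = (n + 1)n / 2
Then P(n) = 15·L_0(n) + 6·L_1(n) + 3·L_2(n).
Expanding and collecting terms gives P(n) = 3n² - 6n + 6.
Check: P(-1) = 15. ✓

P(n) = 3n^2 - 6n + 6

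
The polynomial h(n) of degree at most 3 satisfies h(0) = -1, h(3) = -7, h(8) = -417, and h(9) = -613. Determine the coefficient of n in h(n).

4

Write h(n) = an^3 + bn^2 + cn + d. Substituting each data point gives a linear system:
  d = -1
  27a + 9b + 3c + d = -7
  512a + 64b + 8c + d = -417
  729a + 81b + 9c + d = -613
Solving the system yields a = -1, b = 1, c = 4, d = -1.
So h(n) = -n^3 + n^2 + 4n - 1.
The coefficient of n is 4.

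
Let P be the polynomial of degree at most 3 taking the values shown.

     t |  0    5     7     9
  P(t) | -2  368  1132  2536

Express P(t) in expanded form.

P(t) = 4t^3 - 4t^2 - 6t - 2

Write P(t) = at^3 + bt^2 + ct + d. Substituting each data point gives a linear system:
  d = -2
  125a + 25b + 5c + d = 368
  343a + 49b + 7c + d = 1132
  729a + 81b + 9c + d = 2536
Solving the system yields a = 4, b = -4, c = -6, d = -2.
So P(t) = 4t³ - 4t² - 6t - 2.
Check: P(5) = 368. ✓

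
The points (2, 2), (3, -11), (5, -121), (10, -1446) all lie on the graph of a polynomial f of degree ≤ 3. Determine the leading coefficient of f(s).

-2

Write f(s) = as^3 + bs^2 + cs + d. Substituting each data point gives a linear system:
  8a + 4b + 2c + d = 2
  27a + 9b + 3c + d = -11
  125a + 25b + 5c + d = -121
  1000a + 100b + 10c + d = -1446
Solving the system yields a = -2, b = 6, c = -5, d = 4.
So f(s) = -2s³ + 6s² - 5s + 4.
The leading coefficient is -2.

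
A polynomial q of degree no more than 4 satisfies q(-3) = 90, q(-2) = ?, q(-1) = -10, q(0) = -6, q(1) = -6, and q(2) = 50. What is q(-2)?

-6

On equispaced nodes a degree-4 polynomial has vanishing fifth forward difference, so
  - q(-3) + 5·q(-2) - 10·q(-1) + 10·q(0) - 5·q(1) + q(2) = 0.
Substituting the known values and solving for q(-2):
  5·q(-2) = -30
  q(-2) = -6.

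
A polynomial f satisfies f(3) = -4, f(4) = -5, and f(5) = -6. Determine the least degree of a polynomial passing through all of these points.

Forward differences of the values at t = 3, 4, 5:
  f  : -4  -5  -6
  Δ  : -1  -1
  Δ^2: 0
The first differences are constant (-1) and nonzero, while all higher differences vanish, so the minimal degree is 1.

1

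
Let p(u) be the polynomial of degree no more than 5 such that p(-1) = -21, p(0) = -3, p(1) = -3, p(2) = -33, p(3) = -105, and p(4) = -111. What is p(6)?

Using the Lagrange interpolation formula with nodes -1, 0, 1, 2, 3, 4:
  L_0(u) = u(u - 1)(u - 2)(u - 3)(u - 4) / -120
  L_1(u) = (u + 1)(u - 1)(u - 2)(u - 3)(u - 4) / 24
  L_2(u) = (u + 1)u(u - 2)(u - 3)(u - 4) / -12
  L_3(u) = (u + 1)u(u - 1)(u - 3)(u - 4) / 12
  L_4(u) = (u + 1)u(u - 1)(u - 2)(u - 4) / -24
  L_5(u) = (u + 1)u(u - 1)(u - 2)(u - 3) / 120
Then p(u) = -21·L_0(u) - 3·L_1(u) - 3·L_2(u) - 33·L_3(u) - 105·L_4(u) - 111·L_5(u).
Expanding and collecting terms gives p(u) = u^5 - 5u^4 + 3u^3 - 4u^2 + 5u - 3.
Evaluating at u = 6: p(6) = 1827.

1827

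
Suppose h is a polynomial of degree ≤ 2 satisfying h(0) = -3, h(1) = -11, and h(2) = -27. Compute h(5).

Write h(x) = ax^2 + bx + c. Substituting each data point gives a linear system:
  c = -3
  a + b + c = -11
  4a + 2b + c = -27
Solving the system yields a = -4, b = -4, c = -3.
So h(x) = -4x^2 - 4x - 3.
Then h(5) = -123.

-123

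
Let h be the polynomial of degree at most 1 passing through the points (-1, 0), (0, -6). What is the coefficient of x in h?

Write h(x) = ax + b. Substituting each data point gives a linear system:
  -a + b = 0
  b = -6
Solving the system yields a = -6, b = -6.
So h(x) = -6x - 6.
The leading coefficient is -6.

-6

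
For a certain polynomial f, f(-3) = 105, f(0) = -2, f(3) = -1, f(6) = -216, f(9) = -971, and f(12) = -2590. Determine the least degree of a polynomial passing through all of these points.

3

Forward differences of the values at s = -3, 0, 3, 6, 9, 12:
  f  : 105  -2  -1  -216  -971  -2590
  Δ  : -107  1  -215  -755  -1619
  Δ^2: 108  -216  -540  -864
  Δ^3: -324  -324  -324
  Δ^4: 0  0
  Δ^5: 0
The third differences are constant (-324) and nonzero, while all higher differences vanish, so the minimal degree is 3.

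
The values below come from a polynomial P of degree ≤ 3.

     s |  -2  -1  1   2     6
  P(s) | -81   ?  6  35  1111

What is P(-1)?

-16

The 4 known points determine the degree-3 polynomial uniquely.
Write P(s) = as^3 + bs^2 + cs + d. Substituting each data point gives a linear system:
  -8a + 4b - 2c + d = -81
  a + b + c + d = 6
  8a + 4b + 2c + d = 35
  216a + 36b + 6c + d = 1111
Solving the system yields a = 6, b = -6, c = 5, d = 1.
So P(s) = 6s³ - 6s² + 5s + 1.
Then P(-1) = -16.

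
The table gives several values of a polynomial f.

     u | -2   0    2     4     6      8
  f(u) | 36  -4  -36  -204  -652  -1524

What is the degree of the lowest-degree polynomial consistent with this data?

3

Forward differences of the values at u = -2, 0, 2, 4, 6, 8:
  f  : 36  -4  -36  -204  -652  -1524
  Δ  : -40  -32  -168  -448  -872
  Δ^2: 8  -136  -280  -424
  Δ^3: -144  -144  -144
  Δ^4: 0  0
  Δ^5: 0
The third differences are constant (-144) and nonzero, while all higher differences vanish, so the minimal degree is 3.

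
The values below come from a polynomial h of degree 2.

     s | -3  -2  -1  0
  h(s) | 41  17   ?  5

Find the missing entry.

On equispaced nodes a degree-2 polynomial has vanishing third forward difference, so
  - h(-3) + 3·h(-2) - 3·h(-1) + h(0) = 0.
Substituting the known values and solving for h(-1):
  -3·h(-1) = -15
  h(-1) = 5.

5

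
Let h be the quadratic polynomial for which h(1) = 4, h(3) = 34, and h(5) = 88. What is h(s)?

h(s) = 3s^2 + 3s - 2

Using the Lagrange interpolation formula with nodes 1, 3, 5:
  L_0(s) = (s - 3)(s - 5) / 8
  L_1(s) = (s - 1)(s - 5) / -4
  L_2(s) = (s - 1)(s - 3) / 8
Then h(s) = 4·L_0(s) + 34·L_1(s) + 88·L_2(s).
Expanding and collecting terms gives h(s) = 3s^2 + 3s - 2.
Check: h(5) = 88. ✓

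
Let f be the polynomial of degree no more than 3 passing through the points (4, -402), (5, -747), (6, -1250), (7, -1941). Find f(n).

Write f(n) = an^3 + bn^2 + cn + d. Substituting each data point gives a linear system:
  64a + 16b + 4c + d = -402
  125a + 25b + 5c + d = -747
  216a + 36b + 6c + d = -1250
  343a + 49b + 7c + d = -1941
Solving the system yields a = -5, b = -4, c = -4, d = -2.
So f(n) = -5n^3 - 4n^2 - 4n - 2.
Check: f(6) = -1250. ✓

f(n) = -5n^3 - 4n^2 - 4n - 2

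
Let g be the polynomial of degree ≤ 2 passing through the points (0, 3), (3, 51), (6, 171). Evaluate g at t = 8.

291

Write g(t) = at^2 + bt + c. Substituting each data point gives a linear system:
  c = 3
  9a + 3b + c = 51
  36a + 6b + c = 171
Solving the system yields a = 4, b = 4, c = 3.
So g(t) = 4t^2 + 4t + 3.
Then g(8) = 291.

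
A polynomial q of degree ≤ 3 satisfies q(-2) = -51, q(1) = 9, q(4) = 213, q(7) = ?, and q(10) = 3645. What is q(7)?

The 4 known points determine the degree-3 polynomial uniquely.
Write q(u) = au^3 + bu^2 + cu + d. Substituting each data point gives a linear system:
  -8a + 4b - 2c + d = -51
  a + b + c + d = 9
  64a + 16b + 4c + d = 213
  1000a + 100b + 10c + d = 3645
Solving the system yields a = 4, b = -4, c = 4, d = 5.
So q(u) = 4u³ - 4u² + 4u + 5.
Then q(7) = 1209.

1209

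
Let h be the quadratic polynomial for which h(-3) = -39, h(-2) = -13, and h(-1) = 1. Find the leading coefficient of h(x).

Write h(x) = ax^2 + bx + c. Substituting each data point gives a linear system:
  9a - 3b + c = -39
  4a - 2b + c = -13
  a - b + c = 1
Solving the system yields a = -6, b = -4, c = 3.
So h(x) = -6x² - 4x + 3.
The leading coefficient is -6.

-6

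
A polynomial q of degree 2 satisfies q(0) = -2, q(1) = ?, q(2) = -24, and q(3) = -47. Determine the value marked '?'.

The 3 known points determine the degree-2 polynomial uniquely.
Write q(s) = as^2 + bs + c. Substituting each data point gives a linear system:
  c = -2
  4a + 2b + c = -24
  9a + 3b + c = -47
Solving the system yields a = -4, b = -3, c = -2.
So q(s) = -4s^2 - 3s - 2.
Then q(1) = -9.

-9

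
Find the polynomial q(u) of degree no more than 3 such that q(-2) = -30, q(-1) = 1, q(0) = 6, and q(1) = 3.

Using the Lagrange interpolation formula with nodes -2, -1, 0, 1:
  L_0(u) = (u + 1)u(u - 1) / -6
  L_1(u) = (u + 2)u(u - 1) / 2
  L_2(u) = (u + 2)(u + 1)(u - 1) / -2
  L_3(u) = (u + 2)(u + 1)u / 6
Then q(u) = -30·L_0(u) + 1·L_1(u) + 6·L_2(u) + 3·L_3(u).
Expanding and collecting terms gives q(u) = 3u^3 - 4u^2 - 2u + 6.
Check: q(0) = 6. ✓

q(u) = 3u^3 - 4u^2 - 2u + 6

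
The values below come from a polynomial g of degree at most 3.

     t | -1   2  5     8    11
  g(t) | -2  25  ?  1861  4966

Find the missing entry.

On equispaced nodes a degree-3 polynomial has vanishing fourth forward difference, so
  g(-1) - 4·g(2) + 6·g(5) - 4·g(8) + g(11) = 0.
Substituting the known values and solving for g(5):
  6·g(5) = 2580
  g(5) = 430.

430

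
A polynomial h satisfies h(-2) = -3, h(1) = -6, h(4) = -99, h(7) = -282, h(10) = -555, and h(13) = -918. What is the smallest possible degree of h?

2

Forward differences of the values at x = -2, 1, 4, 7, 10, 13:
  h  : -3  -6  -99  -282  -555  -918
  Δ  : -3  -93  -183  -273  -363
  Δ^2: -90  -90  -90  -90
  Δ^3: 0  0  0
  Δ^4: 0  0
  Δ^5: 0
The second differences are constant (-90) and nonzero, while all higher differences vanish, so the minimal degree is 2.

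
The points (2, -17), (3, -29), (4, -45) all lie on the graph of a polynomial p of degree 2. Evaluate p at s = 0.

Forward differences of the values at s = 2, 3, 4:
  p  : -17  -29  -45
  Δ  : -12  -16
  Δ^2: -4
The second differences are constant, confirming degree 2.
Interpolating (Newton forward form) and evaluating at s = 0 gives p(0) = -5.

-5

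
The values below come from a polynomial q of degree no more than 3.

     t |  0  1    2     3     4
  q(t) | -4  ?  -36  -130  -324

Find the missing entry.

On equispaced nodes a degree-3 polynomial has vanishing fourth forward difference, so
  q(0) - 4·q(1) + 6·q(2) - 4·q(3) + q(4) = 0.
Substituting the known values and solving for q(1):
  -4·q(1) = 24
  q(1) = -6.

-6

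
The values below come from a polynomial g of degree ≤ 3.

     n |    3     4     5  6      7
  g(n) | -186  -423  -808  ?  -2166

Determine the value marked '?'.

-1377

On equispaced nodes a degree-3 polynomial has vanishing fourth forward difference, so
  g(3) - 4·g(4) + 6·g(5) - 4·g(6) + g(7) = 0.
Substituting the known values and solving for g(6):
  -4·g(6) = 5508
  g(6) = -1377.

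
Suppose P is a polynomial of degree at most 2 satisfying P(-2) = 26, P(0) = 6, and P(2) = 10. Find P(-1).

13

Using the Lagrange interpolation formula with nodes -2, 0, 2:
  L_0(u) = u(u - 2) / 8
  L_1(u) = (u + 2)(u - 2) / -4
  L_2(u) = (u + 2)u / 8
Then P(u) = 26·L_0(u) + 6·L_1(u) + 10·L_2(u).
Expanding and collecting terms gives P(u) = 3u^2 - 4u + 6.
Evaluating at u = -1: P(-1) = 13.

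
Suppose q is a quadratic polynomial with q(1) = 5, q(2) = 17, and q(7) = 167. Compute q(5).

Write q(t) = at^2 + bt + c. Substituting each data point gives a linear system:
  a + b + c = 5
  4a + 2b + c = 17
  49a + 7b + c = 167
Solving the system yields a = 3, b = 3, c = -1.
So q(t) = 3t^2 + 3t - 1.
Then q(5) = 89.

89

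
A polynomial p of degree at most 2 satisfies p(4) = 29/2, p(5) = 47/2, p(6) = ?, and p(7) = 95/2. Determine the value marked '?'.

69/2

On equispaced nodes a degree-2 polynomial has vanishing third forward difference, so
  - p(4) + 3·p(5) - 3·p(6) + p(7) = 0.
Substituting the known values and solving for p(6):
  -3·p(6) = -207/2
  p(6) = 69/2.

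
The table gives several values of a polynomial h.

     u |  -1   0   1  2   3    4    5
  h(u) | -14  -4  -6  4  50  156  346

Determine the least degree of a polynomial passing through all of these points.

3

Forward differences of the values at u = -1, 0, 1, 2, 3, 4, 5:
  h  : -14  -4  -6  4  50  156  346
  Δ  : 10  -2  10  46  106  190
  Δ^2: -12  12  36  60  84
  Δ^3: 24  24  24  24
  Δ^4: 0  0  0
  Δ^5: 0  0
  Δ^6: 0
The third differences are constant (24) and nonzero, while all higher differences vanish, so the minimal degree is 3.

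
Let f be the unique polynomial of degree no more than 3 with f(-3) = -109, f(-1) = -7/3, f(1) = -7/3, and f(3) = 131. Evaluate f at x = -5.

-1687/3

Using the Lagrange interpolation formula with nodes -3, -1, 1, 3:
  L_0(x) = (x + 1)(x - 1)(x - 3) / -48
  L_1(x) = (x + 3)(x - 1)(x - 3) / 16
  L_2(x) = (x + 3)(x + 1)(x - 3) / -16
  L_3(x) = (x + 3)(x + 1)(x - 1) / 48
Then f(x) = -109·L_0(x) - 7/3·L_1(x) - 7/3·L_2(x) + 131·L_3(x).
Expanding and collecting terms gives f(x) = 5x^3 + (5/3)x^2 - 5x - 4.
Evaluating at x = -5: f(-5) = -1687/3.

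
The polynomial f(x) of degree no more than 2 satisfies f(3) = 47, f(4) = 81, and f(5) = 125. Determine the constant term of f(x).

5

Write f(x) = ax^2 + bx + c. Substituting each data point gives a linear system:
  9a + 3b + c = 47
  16a + 4b + c = 81
  25a + 5b + c = 125
Solving the system yields a = 5, b = -1, c = 5.
So f(x) = 5x^2 - x + 5.
The constant term is 5.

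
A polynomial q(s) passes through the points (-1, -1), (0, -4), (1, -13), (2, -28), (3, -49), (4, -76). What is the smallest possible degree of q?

Forward differences of the values at s = -1, 0, 1, 2, 3, 4:
  q  : -1  -4  -13  -28  -49  -76
  Δ  : -3  -9  -15  -21  -27
  Δ^2: -6  -6  -6  -6
  Δ^3: 0  0  0
  Δ^4: 0  0
  Δ^5: 0
The second differences are constant (-6) and nonzero, while all higher differences vanish, so the minimal degree is 2.

2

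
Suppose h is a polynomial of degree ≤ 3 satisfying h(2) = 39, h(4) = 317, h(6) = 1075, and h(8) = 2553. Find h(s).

Write h(s) = as^3 + bs^2 + cs + d. Substituting each data point gives a linear system:
  8a + 4b + 2c + d = 39
  64a + 16b + 4c + d = 317
  216a + 36b + 6c + d = 1075
  512a + 64b + 8c + d = 2553
Solving the system yields a = 5, b = 0, c = -1, d = 1.
So h(s) = 5s^3 - s + 1.
Check: h(2) = 39. ✓

h(s) = 5s^3 - s + 1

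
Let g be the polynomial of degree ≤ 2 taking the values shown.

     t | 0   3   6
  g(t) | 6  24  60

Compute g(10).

Using the Lagrange interpolation formula with nodes 0, 3, 6:
  L_0(t) = (t - 3)(t - 6) / 18
  L_1(t) = t(t - 6) / -9
  L_2(t) = t(t - 3) / 18
Then g(t) = 6·L_0(t) + 24·L_1(t) + 60·L_2(t).
Expanding and collecting terms gives g(t) = t^2 + 3t + 6.
Evaluating at t = 10: g(10) = 136.

136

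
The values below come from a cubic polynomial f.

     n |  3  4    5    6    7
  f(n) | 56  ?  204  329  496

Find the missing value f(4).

115

The 4 known points determine the degree-3 polynomial uniquely.
Write f(n) = an^3 + bn^2 + cn + d. Substituting each data point gives a linear system:
  27a + 9b + 3c + d = 56
  125a + 25b + 5c + d = 204
  216a + 36b + 6c + d = 329
  343a + 49b + 7c + d = 496
Solving the system yields a = 1, b = 3, c = 1, d = -1.
So f(n) = n^3 + 3n^2 + n - 1.
Then f(4) = 115.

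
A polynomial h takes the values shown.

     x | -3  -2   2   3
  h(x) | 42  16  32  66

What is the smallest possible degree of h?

Divided differences on the nodes -3, -2, 2, 3:
  order 0: 42  16  32  66
  order 1: -26  4  34
  order 2: 6  6
  order 3: 0
The order-2 divided differences are all 6 (nonzero) and every higher order vanishes, so the data lies on a polynomial of degree exactly 2.

2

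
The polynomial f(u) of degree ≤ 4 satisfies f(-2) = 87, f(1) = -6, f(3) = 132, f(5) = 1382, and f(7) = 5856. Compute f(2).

11

Write f(u) = au^4 + bu^3 + cu^2 + du + e. Substituting each data point gives a linear system:
  16a - 8b + 4c - 2d + e = 87
  a + b + c + d + e = -6
  81a + 27b + 9c + 3d + e = 132
  625a + 125b + 25c + 5d + e = 1382
  2401a + 343b + 49c + 7d + e = 5856
Solving the system yields a = 3, b = -4, c = 1, d = -3, e = -3.
So f(u) = 3u^4 - 4u^3 + u^2 - 3u - 3.
Then f(2) = 11.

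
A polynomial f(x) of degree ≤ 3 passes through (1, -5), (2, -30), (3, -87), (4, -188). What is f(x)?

Using the Lagrange interpolation formula with nodes 1, 2, 3, 4:
  L_0(x) = (x - 2)(x - 3)(x - 4) / -6
  L_1(x) = (x - 1)(x - 3)(x - 4) / 2
  L_2(x) = (x - 1)(x - 2)(x - 4) / -2
  L_3(x) = (x - 1)(x - 2)(x - 3) / 6
Then f(x) = -5·L_0(x) - 30·L_1(x) - 87·L_2(x) - 188·L_3(x).
Expanding and collecting terms gives f(x) = -2x^3 - 4x^2 + x.
Check: f(3) = -87. ✓

f(x) = -2x^3 - 4x^2 + x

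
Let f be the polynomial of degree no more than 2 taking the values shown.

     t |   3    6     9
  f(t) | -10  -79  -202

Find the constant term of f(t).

Write f(t) = at^2 + bt + c. Substituting each data point gives a linear system:
  9a + 3b + c = -10
  36a + 6b + c = -79
  81a + 9b + c = -202
Solving the system yields a = -3, b = 4, c = 5.
So f(t) = -3t^2 + 4t + 5.
The constant term is 5.

5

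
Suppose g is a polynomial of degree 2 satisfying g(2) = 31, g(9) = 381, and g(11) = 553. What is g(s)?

g(s) = 4s^2 + 6s + 3

Write g(s) = as^2 + bs + c. Substituting each data point gives a linear system:
  4a + 2b + c = 31
  81a + 9b + c = 381
  121a + 11b + c = 553
Solving the system yields a = 4, b = 6, c = 3.
So g(s) = 4s^2 + 6s + 3.
Check: g(2) = 31. ✓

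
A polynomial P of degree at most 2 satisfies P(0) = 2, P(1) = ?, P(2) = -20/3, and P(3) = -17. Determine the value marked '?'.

-1/3

The 3 known points determine the degree-2 polynomial uniquely.
Write P(s) = as^2 + bs + c. Substituting each data point gives a linear system:
  c = 2
  4a + 2b + c = -20/3
  9a + 3b + c = -17
Solving the system yields a = -2, b = -1/3, c = 2.
So P(s) = -2s^2 - (1/3)s + 2.
Then P(1) = -1/3.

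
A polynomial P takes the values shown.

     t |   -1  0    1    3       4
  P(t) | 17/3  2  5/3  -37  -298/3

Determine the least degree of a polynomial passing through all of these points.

Divided differences on the nodes -1, 0, 1, 3, 4:
  order 0: 17/3  2  5/3  -37  -298/3
  order 1: -11/3  -1/3  -58/3  -187/3
  order 2: 5/3  -19/3  -43/3
  order 3: -2  -2
  order 4: 0
The order-3 divided differences are all -2 (nonzero) and every higher order vanishes, so the data lies on a polynomial of degree exactly 3.

3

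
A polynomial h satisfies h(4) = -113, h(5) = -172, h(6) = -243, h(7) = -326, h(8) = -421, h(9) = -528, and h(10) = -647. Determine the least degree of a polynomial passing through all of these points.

Forward differences of the values at s = 4, 5, 6, 7, 8, 9, 10:
  h  : -113  -172  -243  -326  -421  -528  -647
  Δ  : -59  -71  -83  -95  -107  -119
  Δ^2: -12  -12  -12  -12  -12
  Δ^3: 0  0  0  0
  Δ^4: 0  0  0
  Δ^5: 0  0
  Δ^6: 0
The second differences are constant (-12) and nonzero, while all higher differences vanish, so the minimal degree is 2.

2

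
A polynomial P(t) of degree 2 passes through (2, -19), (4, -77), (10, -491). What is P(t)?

P(t) = -5t^2 + t - 1

Write P(t) = at^2 + bt + c. Substituting each data point gives a linear system:
  4a + 2b + c = -19
  16a + 4b + c = -77
  100a + 10b + c = -491
Solving the system yields a = -5, b = 1, c = -1.
So P(t) = -5t^2 + t - 1.
Check: P(10) = -491. ✓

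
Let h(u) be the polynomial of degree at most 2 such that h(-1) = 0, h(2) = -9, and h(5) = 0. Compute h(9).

40

Write h(u) = au^2 + bu + c. Substituting each data point gives a linear system:
  a - b + c = 0
  4a + 2b + c = -9
  25a + 5b + c = 0
Solving the system yields a = 1, b = -4, c = -5.
So h(u) = u^2 - 4u - 5.
Then h(9) = 40.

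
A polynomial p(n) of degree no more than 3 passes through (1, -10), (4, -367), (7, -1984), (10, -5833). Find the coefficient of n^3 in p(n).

Write p(n) = an^3 + bn^2 + cn + d. Substituting each data point gives a linear system:
  a + b + c + d = -10
  64a + 16b + 4c + d = -367
  343a + 49b + 7c + d = -1984
  1000a + 100b + 10c + d = -5833
Solving the system yields a = -6, b = 2, c = -3, d = -3.
So p(n) = -6n³ + 2n² - 3n - 3.
The leading coefficient is -6.

-6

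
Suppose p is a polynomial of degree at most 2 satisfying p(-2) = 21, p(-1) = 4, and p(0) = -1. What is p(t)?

Using the Lagrange interpolation formula with nodes -2, -1, 0:
  L_0(t) = (t + 1)t / 2
  L_1(t) = (t + 2)t / -1
  L_2(t) = (t + 2)(t + 1) / 2
Then p(t) = 21·L_0(t) + 4·L_1(t) - 1·L_2(t).
Expanding and collecting terms gives p(t) = 6t^2 + t - 1.
Check: p(0) = -1. ✓

p(t) = 6t^2 + t - 1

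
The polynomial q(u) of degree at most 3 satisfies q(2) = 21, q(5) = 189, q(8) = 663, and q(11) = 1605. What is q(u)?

q(u) = u^3 + 2u^2 + 3u - 1

Write q(u) = au^3 + bu^2 + cu + d. Substituting each data point gives a linear system:
  8a + 4b + 2c + d = 21
  125a + 25b + 5c + d = 189
  512a + 64b + 8c + d = 663
  1331a + 121b + 11c + d = 1605
Solving the system yields a = 1, b = 2, c = 3, d = -1.
So q(u) = u^3 + 2u^2 + 3u - 1.
Check: q(5) = 189. ✓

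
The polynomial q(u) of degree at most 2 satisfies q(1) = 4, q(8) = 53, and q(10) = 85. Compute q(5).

Using the Lagrange interpolation formula with nodes 1, 8, 10:
  L_0(u) = (u - 8)(u - 10) / 63
  L_1(u) = (u - 1)(u - 10) / -14
  L_2(u) = (u - 1)(u - 8) / 18
Then q(u) = 4·L_0(u) + 53·L_1(u) + 85·L_2(u).
Expanding and collecting terms gives q(u) = u^2 - 2u + 5.
Evaluating at u = 5: q(5) = 20.

20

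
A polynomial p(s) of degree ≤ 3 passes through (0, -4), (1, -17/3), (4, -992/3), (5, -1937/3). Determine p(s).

Write p(s) = as^3 + bs^2 + cs + d. Substituting each data point gives a linear system:
  d = -4
  a + b + c + d = -17/3
  64a + 16b + 4c + d = -992/3
  125a + 25b + 5c + d = -1937/3
Solving the system yields a = -5, b = -5/3, c = 5, d = -4.
So p(s) = -5s³ - (5/3)s² + 5s - 4.
Check: p(5) = -1937/3. ✓

p(s) = -5s^3 - (5/3)s^2 + 5s - 4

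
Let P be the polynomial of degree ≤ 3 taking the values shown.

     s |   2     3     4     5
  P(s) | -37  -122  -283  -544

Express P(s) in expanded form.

Using the Lagrange interpolation formula with nodes 2, 3, 4, 5:
  L_0(s) = (s - 3)(s - 4)(s - 5) / -6
  L_1(s) = (s - 2)(s - 4)(s - 5) / 2
  L_2(s) = (s - 2)(s - 3)(s - 5) / -2
  L_3(s) = (s - 2)(s - 3)(s - 4) / 6
Then P(s) = -37·L_0(s) - 122·L_1(s) - 283·L_2(s) - 544·L_3(s).
Expanding and collecting terms gives P(s) = -4s^3 - 2s^2 + s + 1.
Check: P(2) = -37. ✓

P(s) = -4s^3 - 2s^2 + s + 1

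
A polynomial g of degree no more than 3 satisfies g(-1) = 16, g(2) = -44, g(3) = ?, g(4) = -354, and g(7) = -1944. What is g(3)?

The 4 known points determine the degree-3 polynomial uniquely.
Write g(t) = at^3 + bt^2 + ct + d. Substituting each data point gives a linear system:
  -a + b - c + d = 16
  8a + 4b + 2c + d = -44
  64a + 16b + 4c + d = -354
  343a + 49b + 7c + d = -1944
Solving the system yields a = -6, b = 3, c = -5, d = 2.
So g(t) = -6t³ + 3t² - 5t + 2.
Then g(3) = -148.

-148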